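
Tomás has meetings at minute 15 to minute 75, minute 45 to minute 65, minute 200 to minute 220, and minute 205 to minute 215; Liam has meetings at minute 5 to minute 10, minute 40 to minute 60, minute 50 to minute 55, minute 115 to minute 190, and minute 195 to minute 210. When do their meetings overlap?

minute 40 to minute 60, minute 200 to minute 210

First set merges to minute 15 to minute 75, minute 200 to minute 220.
Second set merges to minute 5 to minute 10, minute 40 to minute 60, minute 115 to minute 190, minute 195 to minute 210.
minute 15 to minute 75 overlaps B on minute 40 to minute 60.
minute 200 to minute 220 overlaps B on minute 200 to minute 210.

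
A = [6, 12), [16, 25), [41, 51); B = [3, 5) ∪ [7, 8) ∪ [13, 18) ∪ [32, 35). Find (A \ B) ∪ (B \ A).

Only in the first: [6, 7), [8, 12), [18, 25), [41, 51).
Only in the second: [3, 5), [13, 16), [32, 35).
Together these are the periods covered by exactly one.

[3, 5) ∪ [6, 7) ∪ [8, 12) ∪ [13, 16) ∪ [18, 25) ∪ [32, 35) ∪ [41, 51)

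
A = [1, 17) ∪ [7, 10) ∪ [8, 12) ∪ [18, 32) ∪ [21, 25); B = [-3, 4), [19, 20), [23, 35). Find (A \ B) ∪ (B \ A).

[-3, 1) ∪ [4, 17) ∪ [18, 19) ∪ [20, 23) ∪ [32, 35)

Merge the first list: [1, 17), [18, 32).
Only in the first: [4, 17), [18, 19), [20, 23).
Only in the second: [-3, 1), [32, 35).
Together these are the periods covered by exactly one.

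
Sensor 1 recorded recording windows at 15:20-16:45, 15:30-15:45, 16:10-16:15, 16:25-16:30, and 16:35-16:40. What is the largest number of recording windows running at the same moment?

Walk the sorted start/end points keeping a running depth.
The depth first hits 2 at 15:30.

2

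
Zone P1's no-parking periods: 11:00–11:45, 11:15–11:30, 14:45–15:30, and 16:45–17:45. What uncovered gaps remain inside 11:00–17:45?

11:45–14:45, 15:30–16:45

Covered (merged): 11:00–11:45, 14:45–15:30, 16:45–17:45.
Complement within 11:00–17:45: 11:45–14:45, 15:30–16:45.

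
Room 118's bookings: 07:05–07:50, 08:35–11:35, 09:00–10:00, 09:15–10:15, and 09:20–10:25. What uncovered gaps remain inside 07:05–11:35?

The merged coverage is 07:05-07:50, 08:35-11:35.
Gaps within 07:05-11:35: 07:50-08:35.

07:50-08:35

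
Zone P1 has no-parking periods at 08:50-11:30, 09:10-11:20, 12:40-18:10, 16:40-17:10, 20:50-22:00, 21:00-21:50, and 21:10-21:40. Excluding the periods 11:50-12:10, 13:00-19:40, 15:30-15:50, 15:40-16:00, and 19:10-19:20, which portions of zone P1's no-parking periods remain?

A, merged: 08:50-11:30, 12:40-18:10, 20:50-22:00.
B, merged: 11:50-12:10, 13:00-19:40.
08:50-11:30 is untouched.
12:40-18:10 with B removed leaves 12:40-13:00.
20:50-22:00 is untouched.

08:50-11:30, 12:40-13:00, 20:50-22:00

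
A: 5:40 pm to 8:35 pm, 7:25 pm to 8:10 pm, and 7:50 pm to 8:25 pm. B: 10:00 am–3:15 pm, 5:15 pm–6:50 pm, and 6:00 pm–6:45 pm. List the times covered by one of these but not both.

Merge the first list: 5:40 pm–8:35 pm.
Merge the second list: 10:00 am–3:15 pm, 5:15 pm–6:50 pm.
Only in the first: 6:50 pm–8:35 pm.
Only in the second: 10:00 am–3:15 pm, 5:15 pm–5:40 pm.
Together these are the periods covered by exactly one.

10:00 am–3:15 pm, 5:15 pm–5:40 pm, 6:50 pm–8:35 pm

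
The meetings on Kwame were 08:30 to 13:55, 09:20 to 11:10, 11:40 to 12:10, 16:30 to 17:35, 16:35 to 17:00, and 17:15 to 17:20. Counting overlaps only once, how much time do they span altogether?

Merged: 08:30-13:55, 16:30-17:35.
Lengths: 5 h 25 min + 1 h 5 min = 6 h 30 min.

6 h 30 min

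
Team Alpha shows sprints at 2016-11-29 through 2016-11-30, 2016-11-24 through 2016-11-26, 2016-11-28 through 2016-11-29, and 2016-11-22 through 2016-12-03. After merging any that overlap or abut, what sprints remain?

Sort by start: 2016-11-22 through 2016-12-03, 2016-11-24 through 2016-11-26, 2016-11-28 through 2016-11-29, 2016-11-29 through 2016-11-30.
2016-11-24 through 2016-11-26 overlaps/touches 2016-11-22 through 2016-12-03 → extend to 2016-11-22 through 2016-12-03.
2016-11-28 through 2016-11-29 overlaps/touches 2016-11-22 through 2016-12-03 → extend to 2016-11-22 through 2016-12-03.
2016-11-29 through 2016-11-30 overlaps/touches 2016-11-22 through 2016-12-03 → extend to 2016-11-22 through 2016-12-03.

2016-11-22 through 2016-12-03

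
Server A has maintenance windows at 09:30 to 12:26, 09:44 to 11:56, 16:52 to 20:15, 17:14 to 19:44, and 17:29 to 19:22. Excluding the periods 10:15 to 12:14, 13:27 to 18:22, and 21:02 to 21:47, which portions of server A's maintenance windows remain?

09:30–10:15, 12:14–12:26, 18:22–20:15

A, merged: 09:30–12:26, 16:52–20:15.
09:30–12:26 \ B = 09:30–10:15, 12:14–12:26.
16:52–20:15 \ B = 18:22–20:15.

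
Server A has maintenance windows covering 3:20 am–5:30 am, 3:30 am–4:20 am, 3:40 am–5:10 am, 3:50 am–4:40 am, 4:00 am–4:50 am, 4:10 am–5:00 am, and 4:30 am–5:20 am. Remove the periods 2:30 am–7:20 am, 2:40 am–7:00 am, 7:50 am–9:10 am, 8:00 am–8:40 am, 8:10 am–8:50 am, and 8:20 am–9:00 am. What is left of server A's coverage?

A, merged: 3:20 am–5:30 am.
B, merged: 2:30 am–7:20 am, 7:50 am–9:10 am.
3:20 am–5:30 am: fully covered by B → removed.

none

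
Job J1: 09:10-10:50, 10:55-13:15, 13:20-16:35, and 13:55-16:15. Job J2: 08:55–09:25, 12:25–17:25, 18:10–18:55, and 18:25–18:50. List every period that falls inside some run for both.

First set merges to 09:10–10:50, 10:55–13:15, 13:20–16:35.
Second set merges to 08:55–09:25, 12:25–17:25, 18:10–18:55.
09:10–10:50 ∩ B → 09:10–09:25.
10:55–13:15 ∩ B → 12:25–13:15.
13:20–16:35 ∩ B → 13:20–16:35.

09:10–09:25, 12:25–13:15, 13:20–16:35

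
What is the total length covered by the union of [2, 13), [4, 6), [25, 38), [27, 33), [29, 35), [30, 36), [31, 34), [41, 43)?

Merged: [2, 13), [25, 38), [41, 43).
Lengths: 11 + 13 + 2 = 26.

26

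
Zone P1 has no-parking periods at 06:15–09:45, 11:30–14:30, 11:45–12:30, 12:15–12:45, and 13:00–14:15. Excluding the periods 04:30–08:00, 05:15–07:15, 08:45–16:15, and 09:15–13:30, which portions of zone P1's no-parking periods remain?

A, merged: 06:15–09:45, 11:30–14:30.
B, merged: 04:30–08:00, 08:45–16:15.
06:15–09:45 \ B = 08:00–08:45.
11:30–14:30: entirely removed.

08:00–08:45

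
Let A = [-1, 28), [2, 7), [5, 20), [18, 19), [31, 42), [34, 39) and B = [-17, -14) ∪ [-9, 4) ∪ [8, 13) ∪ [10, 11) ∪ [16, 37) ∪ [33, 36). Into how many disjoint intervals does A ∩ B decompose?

4

First set merges to [-1, 28), [31, 42).
Second set merges to [-17, -14), [-9, 4), [8, 13), [16, 37).
A ∩ B = [-1, 4), [8, 13), [16, 28), [31, 37).
That is 4 disjoint pieces.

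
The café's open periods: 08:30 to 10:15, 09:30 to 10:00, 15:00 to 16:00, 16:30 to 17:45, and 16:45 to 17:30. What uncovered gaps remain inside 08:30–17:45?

10:15–15:00, 16:00–16:30

The merged coverage is 08:30–10:15, 15:00–16:00, 16:30–17:45.
Uncovered inside 08:30–17:45: 10:15–15:00, 16:00–16:30.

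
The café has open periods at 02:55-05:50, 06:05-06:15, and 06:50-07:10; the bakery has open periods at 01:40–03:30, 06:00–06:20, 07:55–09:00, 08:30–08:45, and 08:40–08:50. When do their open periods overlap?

B, merged: 01:40–03:30, 06:00–06:20, 07:55–09:00.
02:55–05:50 meets the second set on 02:55–03:30.
06:05–06:15 meets the second set on 06:05–06:15.
06:50–07:10: no overlap with the second set.

02:55–03:30, 06:05–06:15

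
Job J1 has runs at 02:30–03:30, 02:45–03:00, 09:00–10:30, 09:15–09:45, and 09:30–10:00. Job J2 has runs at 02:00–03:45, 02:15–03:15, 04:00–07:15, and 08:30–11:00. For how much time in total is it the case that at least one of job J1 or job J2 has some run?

Merge the first list: 02:30-03:30, 09:00-10:30.
Merge the second list: 02:00-03:45, 04:00-07:15, 08:30-11:00.
A ∪ B = 02:00-03:45, 04:00-07:15, 08:30-11:00.
Total: 1 h 45 min + 3 h 15 min + 2 h 30 min = 7 h 30 min.

7 h 30 min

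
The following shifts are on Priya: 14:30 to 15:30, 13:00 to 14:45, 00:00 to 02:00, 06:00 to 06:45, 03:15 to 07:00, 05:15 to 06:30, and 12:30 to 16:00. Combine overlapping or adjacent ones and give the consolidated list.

00:00–02:00, 03:15–07:00, 12:30–16:00

Sort by start: 00:00–02:00, 03:15–07:00, 05:15–06:30, 06:00–06:45, 12:30–16:00, 13:00–14:45, 14:30–15:30.
03:15–07:00 is disjoint → start new block.
05:15–06:30 overlaps/touches 03:15–07:00 → extend to 03:15–07:00.
06:00–06:45 overlaps/touches 03:15–07:00 → extend to 03:15–07:00.
12:30–16:00 is disjoint → start new block.
13:00–14:45 overlaps/touches 12:30–16:00 → extend to 12:30–16:00.
14:30–15:30 overlaps/touches 12:30–16:00 → extend to 12:30–16:00.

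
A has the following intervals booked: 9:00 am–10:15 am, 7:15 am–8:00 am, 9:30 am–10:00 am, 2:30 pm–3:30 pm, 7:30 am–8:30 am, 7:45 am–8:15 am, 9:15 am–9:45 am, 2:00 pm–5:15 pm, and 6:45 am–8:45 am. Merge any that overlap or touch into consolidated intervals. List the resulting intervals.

6:45 am–8:45 am, 9:00 am–10:15 am, 2:00 pm–5:15 pm

Sort by start: 6:45 am–8:45 am, 7:15 am–8:00 am, 7:30 am–8:30 am, 7:45 am–8:15 am, 9:00 am–10:15 am, 9:15 am–9:45 am, 9:30 am–10:00 am, 2:00 pm–5:15 pm, 2:30 pm–3:30 pm.
7:15 am–8:00 am overlaps/touches 6:45 am–8:45 am → extend to 6:45 am–8:45 am.
7:30 am–8:30 am overlaps/touches 6:45 am–8:45 am → extend to 6:45 am–8:45 am.
7:45 am–8:15 am overlaps/touches 6:45 am–8:45 am → extend to 6:45 am–8:45 am.
9:00 am–10:15 am is disjoint → start new block.
9:15 am–9:45 am overlaps/touches 9:00 am–10:15 am → extend to 9:00 am–10:15 am.
9:30 am–10:00 am overlaps/touches 9:00 am–10:15 am → extend to 9:00 am–10:15 am.
2:00 pm–5:15 pm is disjoint → start new block.
2:30 pm–3:30 pm overlaps/touches 2:00 pm–5:15 pm → extend to 2:00 pm–5:15 pm.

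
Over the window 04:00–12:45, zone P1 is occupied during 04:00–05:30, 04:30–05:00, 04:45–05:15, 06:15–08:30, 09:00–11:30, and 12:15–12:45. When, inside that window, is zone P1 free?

05:30–06:15, 08:30–09:00, 11:30–12:15

The merged coverage is 04:00–05:30, 06:15–08:30, 09:00–11:30, 12:15–12:45.
Complement within 04:00–12:45: 05:30–06:15, 08:30–09:00, 11:30–12:15.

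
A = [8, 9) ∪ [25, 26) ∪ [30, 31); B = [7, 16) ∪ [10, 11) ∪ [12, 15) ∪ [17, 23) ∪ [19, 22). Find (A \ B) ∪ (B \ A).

Second set merges to [7, 16), [17, 23).
Only in the first: [25, 26), [30, 31).
Only in the second: [7, 8), [9, 16), [17, 23).
Together these are the periods covered by exactly one.

[7, 8) ∪ [9, 16) ∪ [17, 23) ∪ [25, 26) ∪ [30, 31)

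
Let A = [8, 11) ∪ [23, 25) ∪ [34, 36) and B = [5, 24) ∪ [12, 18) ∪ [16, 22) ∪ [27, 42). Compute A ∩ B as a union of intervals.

[8, 11) ∪ [23, 24) ∪ [34, 36)

B, merged: [5, 24), [27, 42).
[8, 11) overlaps B on [8, 11).
[23, 25) overlaps B on [23, 24).
[34, 36) overlaps B on [34, 36).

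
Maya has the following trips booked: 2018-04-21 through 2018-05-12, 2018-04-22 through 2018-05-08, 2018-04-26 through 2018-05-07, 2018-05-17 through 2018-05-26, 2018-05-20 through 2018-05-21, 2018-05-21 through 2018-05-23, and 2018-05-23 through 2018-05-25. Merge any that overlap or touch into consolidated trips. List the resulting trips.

2018-04-22 through 2018-05-08 overlaps/touches 2018-04-21 through 2018-05-12 → extend to 2018-04-21 through 2018-05-12.
2018-04-26 through 2018-05-07 overlaps/touches 2018-04-21 through 2018-05-12 → extend to 2018-04-21 through 2018-05-12.
2018-05-17 through 2018-05-26 is disjoint → start new block.
2018-05-20 through 2018-05-21 overlaps/touches 2018-05-17 through 2018-05-26 → extend to 2018-05-17 through 2018-05-26.
2018-05-21 through 2018-05-23 overlaps/touches 2018-05-17 through 2018-05-26 → extend to 2018-05-17 through 2018-05-26.
2018-05-23 through 2018-05-25 overlaps/touches 2018-05-17 through 2018-05-26 → extend to 2018-05-17 through 2018-05-26.

2018-04-21 through 2018-05-12, 2018-05-17 through 2018-05-26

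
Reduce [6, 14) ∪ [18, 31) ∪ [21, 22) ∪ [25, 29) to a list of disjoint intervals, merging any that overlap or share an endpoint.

[6, 14) ∪ [18, 31)

[18, 31) is disjoint → start new block.
[21, 22) overlaps/touches [18, 31) → extend to [18, 31).
[25, 29) overlaps/touches [18, 31) → extend to [18, 31).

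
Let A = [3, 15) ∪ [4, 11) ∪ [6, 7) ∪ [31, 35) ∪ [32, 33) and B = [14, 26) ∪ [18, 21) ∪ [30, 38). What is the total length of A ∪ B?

31

A, merged: [3, 15), [31, 35).
B, merged: [14, 26), [30, 38).
A ∪ B = [3, 26), [30, 38).
Total: 23 + 8 = 31.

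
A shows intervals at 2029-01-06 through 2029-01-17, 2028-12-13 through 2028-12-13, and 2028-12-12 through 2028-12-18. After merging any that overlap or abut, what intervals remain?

2028-12-12 through 2028-12-18, 2029-01-06 through 2029-01-17

Sort by start: 2028-12-12 through 2028-12-18, 2028-12-13 through 2028-12-13, 2029-01-06 through 2029-01-17.
2028-12-13 through 2028-12-13 overlaps/touches 2028-12-12 through 2028-12-18 → extend to 2028-12-12 through 2028-12-18.
2029-01-06 through 2029-01-17 is disjoint → start new block.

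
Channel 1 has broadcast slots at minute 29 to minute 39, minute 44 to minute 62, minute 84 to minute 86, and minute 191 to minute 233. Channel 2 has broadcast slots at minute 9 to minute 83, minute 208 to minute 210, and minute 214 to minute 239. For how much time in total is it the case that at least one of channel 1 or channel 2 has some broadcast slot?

A ∪ B = minute 9 to minute 83, minute 84 to minute 86, minute 191 to minute 239.
Total: 74 minutes + 2 minutes + 48 minutes = 124 minutes.

124 minutes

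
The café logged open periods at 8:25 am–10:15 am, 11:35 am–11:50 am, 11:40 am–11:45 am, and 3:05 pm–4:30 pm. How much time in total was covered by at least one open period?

3 h 30 min

Merged: 8:25 am–10:15 am, 11:35 am–11:50 am, 3:05 pm–4:30 pm.
Lengths: 1 h 50 min + 15 min + 1 h 25 min = 3 h 30 min.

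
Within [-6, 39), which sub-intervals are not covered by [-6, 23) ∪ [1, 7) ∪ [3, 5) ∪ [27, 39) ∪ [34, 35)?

Covered (merged): [-6, 23), [27, 39).
Complement within [-6, 39): [23, 27).

[23, 27)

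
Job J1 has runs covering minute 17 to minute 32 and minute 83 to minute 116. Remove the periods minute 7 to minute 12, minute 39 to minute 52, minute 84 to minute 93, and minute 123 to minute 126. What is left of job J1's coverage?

minute 17 to minute 32, minute 83 to minute 84, minute 93 to minute 116

minute 17 to minute 32: no B overlap → unchanged.
minute 83 to minute 116 minus B → minute 83 to minute 84, minute 93 to minute 116.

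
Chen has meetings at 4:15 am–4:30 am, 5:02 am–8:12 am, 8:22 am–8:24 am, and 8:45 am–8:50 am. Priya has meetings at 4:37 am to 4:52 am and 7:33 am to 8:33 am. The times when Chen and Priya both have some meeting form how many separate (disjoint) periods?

2

A ∩ B = 7:33 am–8:12 am, 8:22 am–8:24 am.
That is 2 disjoint pieces.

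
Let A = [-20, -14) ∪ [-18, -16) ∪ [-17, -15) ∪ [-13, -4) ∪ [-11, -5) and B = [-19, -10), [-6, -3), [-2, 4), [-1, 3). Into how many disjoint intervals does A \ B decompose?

Merge the first list: [-20, -14), [-13, -4).
Merge the second list: [-19, -10), [-6, -3), [-2, 4).
A \ B = [-20, -19), [-10, -6).
That is 2 disjoint pieces.

2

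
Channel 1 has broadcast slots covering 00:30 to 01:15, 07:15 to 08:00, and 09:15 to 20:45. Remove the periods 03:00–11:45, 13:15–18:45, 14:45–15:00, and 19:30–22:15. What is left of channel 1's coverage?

00:30-01:15, 11:45-13:15, 18:45-19:30

B, merged: 03:00-11:45, 13:15-18:45, 19:30-22:15.
00:30-01:15 is untouched.
07:15-08:00 lies entirely inside B → drops out.
09:15-20:45 with B removed leaves 11:45-13:15, 18:45-19:30.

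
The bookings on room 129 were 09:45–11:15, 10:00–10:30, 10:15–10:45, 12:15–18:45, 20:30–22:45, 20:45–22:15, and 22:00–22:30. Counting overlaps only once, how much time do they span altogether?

10 h 15 min

Merged: 09:45-11:15, 12:15-18:45, 20:30-22:45.
Lengths: 1 h 30 min + 6 h 30 min + 2 h 15 min = 10 h 15 min.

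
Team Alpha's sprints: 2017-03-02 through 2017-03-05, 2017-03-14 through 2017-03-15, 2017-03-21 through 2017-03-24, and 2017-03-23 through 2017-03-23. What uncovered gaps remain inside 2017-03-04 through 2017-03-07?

2017-03-06 through 2017-03-07

The merged coverage is 2017-03-02 through 2017-03-05, 2017-03-14 through 2017-03-15, 2017-03-21 through 2017-03-24.
Gaps within 2017-03-04 through 2017-03-07: 2017-03-06 through 2017-03-07.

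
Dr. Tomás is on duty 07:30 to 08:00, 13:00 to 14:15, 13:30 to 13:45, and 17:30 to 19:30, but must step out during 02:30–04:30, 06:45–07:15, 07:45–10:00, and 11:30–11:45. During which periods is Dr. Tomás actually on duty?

First set merges to 07:30–08:00, 13:00–14:15, 17:30–19:30.
07:30–08:00 minus B → 07:30–07:45.
13:00–14:15: no B overlap → unchanged.
17:30–19:30: no B overlap → unchanged.

07:30–07:45, 13:00–14:15, 17:30–19:30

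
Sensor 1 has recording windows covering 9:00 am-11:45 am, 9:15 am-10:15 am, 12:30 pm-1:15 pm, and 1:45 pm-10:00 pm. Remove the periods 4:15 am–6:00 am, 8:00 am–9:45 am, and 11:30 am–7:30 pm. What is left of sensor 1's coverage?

9:45 am-11:30 am, 7:30 pm-10:00 pm

A, merged: 9:00 am-11:45 am, 12:30 pm-1:15 pm, 1:45 pm-10:00 pm.
9:00 am-11:45 am with B removed leaves 9:45 am-11:30 am.
12:30 pm-1:15 pm lies entirely inside B → drops out.
1:45 pm-10:00 pm with B removed leaves 7:30 pm-10:00 pm.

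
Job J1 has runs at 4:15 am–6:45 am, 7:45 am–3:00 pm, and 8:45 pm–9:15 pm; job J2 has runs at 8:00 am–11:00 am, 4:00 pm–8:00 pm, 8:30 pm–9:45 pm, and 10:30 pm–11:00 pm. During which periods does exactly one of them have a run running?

4:15 am-6:45 am, 7:45 am-8:00 am, 11:00 am-3:00 pm, 4:00 pm-8:00 pm, 8:30 pm-8:45 pm, 9:15 pm-9:45 pm, 10:30 pm-11:00 pm

Only in the first: 4:15 am-6:45 am, 7:45 am-8:00 am, 11:00 am-3:00 pm.
Only in the second: 4:00 pm-8:00 pm, 8:30 pm-8:45 pm, 9:15 pm-9:45 pm, 10:30 pm-11:00 pm.
Together these are the periods covered by exactly one.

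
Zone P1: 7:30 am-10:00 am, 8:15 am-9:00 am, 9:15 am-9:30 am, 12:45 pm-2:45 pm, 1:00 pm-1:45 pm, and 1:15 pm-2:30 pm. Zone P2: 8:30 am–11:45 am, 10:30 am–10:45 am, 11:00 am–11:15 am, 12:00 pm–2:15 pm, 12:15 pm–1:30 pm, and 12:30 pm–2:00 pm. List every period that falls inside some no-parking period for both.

8:30 am–10:00 am, 12:45 pm–2:15 pm

Merge the first list: 7:30 am–10:00 am, 12:45 pm–2:45 pm.
Merge the second list: 8:30 am–11:45 am, 12:00 pm–2:15 pm.
7:30 am–10:00 am meets the second set on 8:30 am–10:00 am.
12:45 pm–2:45 pm meets the second set on 12:45 pm–2:15 pm.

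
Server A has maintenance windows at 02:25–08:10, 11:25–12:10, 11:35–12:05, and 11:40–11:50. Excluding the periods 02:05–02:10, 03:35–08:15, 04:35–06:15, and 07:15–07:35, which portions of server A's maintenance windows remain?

First set merges to 02:25–08:10, 11:25–12:10.
Second set merges to 02:05–02:10, 03:35–08:15.
02:25–08:10 minus B → 02:25–03:35.
11:25–12:10: no B overlap → unchanged.

02:25–03:35, 11:25–12:10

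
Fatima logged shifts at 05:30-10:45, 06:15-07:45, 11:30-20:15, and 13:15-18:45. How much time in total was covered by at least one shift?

Merged: 05:30-10:45, 11:30-20:15.
Lengths: 5 h 15 min + 8 h 45 min = 14 h.

14 h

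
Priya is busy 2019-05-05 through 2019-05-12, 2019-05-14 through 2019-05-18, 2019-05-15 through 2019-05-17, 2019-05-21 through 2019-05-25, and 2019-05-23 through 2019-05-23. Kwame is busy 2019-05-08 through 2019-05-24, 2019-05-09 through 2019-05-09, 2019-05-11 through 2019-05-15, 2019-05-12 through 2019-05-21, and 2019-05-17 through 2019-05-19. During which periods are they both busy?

2019-05-08 through 2019-05-12, 2019-05-14 through 2019-05-18, 2019-05-21 through 2019-05-24

Merge the first list: 2019-05-05 through 2019-05-12, 2019-05-14 through 2019-05-18, 2019-05-21 through 2019-05-25.
Merge the second list: 2019-05-08 through 2019-05-24.
2019-05-05 through 2019-05-12 ∩ B → 2019-05-08 through 2019-05-12.
2019-05-14 through 2019-05-18 ∩ B → 2019-05-14 through 2019-05-18.
2019-05-21 through 2019-05-25 ∩ B → 2019-05-21 through 2019-05-24.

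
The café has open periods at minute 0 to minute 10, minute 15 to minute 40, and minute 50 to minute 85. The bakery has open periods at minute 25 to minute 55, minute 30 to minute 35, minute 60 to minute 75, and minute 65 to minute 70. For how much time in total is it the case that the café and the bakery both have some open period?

35 minutes

Merge the second list: minute 25 to minute 55, minute 60 to minute 75.
A ∩ B = minute 25 to minute 40, minute 50 to minute 55, minute 60 to minute 75.
Total: 15 minutes + 5 minutes + 15 minutes = 35 minutes.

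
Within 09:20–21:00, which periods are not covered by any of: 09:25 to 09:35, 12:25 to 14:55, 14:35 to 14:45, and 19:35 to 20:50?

The merged coverage is 09:25–09:35, 12:25–14:55, 19:35–20:50.
Uncovered inside 09:20–21:00: 09:20–09:25, 09:35–12:25, 14:55–19:35, 20:50–21:00.

09:20–09:25, 09:35–12:25, 14:55–19:35, 20:50–21:00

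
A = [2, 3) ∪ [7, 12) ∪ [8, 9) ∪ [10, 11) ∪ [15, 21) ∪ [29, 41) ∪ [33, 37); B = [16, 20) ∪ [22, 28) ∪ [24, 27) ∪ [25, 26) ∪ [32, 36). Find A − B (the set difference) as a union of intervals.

A, merged: [2, 3), [7, 12), [15, 21), [29, 41).
B, merged: [16, 20), [22, 28), [32, 36).
[2, 3) is untouched.
[7, 12) is untouched.
[15, 21) with B removed leaves [15, 16), [20, 21).
[29, 41) with B removed leaves [29, 32), [36, 41).

[2, 3) ∪ [7, 12) ∪ [15, 16) ∪ [20, 21) ∪ [29, 32) ∪ [36, 41)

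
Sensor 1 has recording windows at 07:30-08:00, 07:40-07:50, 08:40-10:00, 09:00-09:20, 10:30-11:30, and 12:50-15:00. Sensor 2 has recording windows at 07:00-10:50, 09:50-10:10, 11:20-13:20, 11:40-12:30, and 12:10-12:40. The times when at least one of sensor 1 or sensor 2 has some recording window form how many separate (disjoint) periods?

1

First set merges to 07:30–08:00, 08:40–10:00, 10:30–11:30, 12:50–15:00.
Second set merges to 07:00–10:50, 11:20–13:20.
A ∪ B = 07:00–15:00.
That is 1 disjoint piece.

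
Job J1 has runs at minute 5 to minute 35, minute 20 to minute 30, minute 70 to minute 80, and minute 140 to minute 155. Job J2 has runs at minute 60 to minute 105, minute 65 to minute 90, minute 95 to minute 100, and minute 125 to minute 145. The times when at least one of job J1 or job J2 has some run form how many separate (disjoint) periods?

3

A, merged: minute 5 to minute 35, minute 70 to minute 80, minute 140 to minute 155.
B, merged: minute 60 to minute 105, minute 125 to minute 145.
A ∪ B = minute 5 to minute 35, minute 60 to minute 105, minute 125 to minute 155.
That is 3 disjoint pieces.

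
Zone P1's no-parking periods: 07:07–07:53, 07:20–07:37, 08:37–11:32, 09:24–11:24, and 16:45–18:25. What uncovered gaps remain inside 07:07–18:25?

After merging, the occupied span is 07:07–07:53, 08:37–11:32, 16:45–18:25.
Uncovered inside 07:07–18:25: 07:53–08:37, 11:32–16:45.

07:53–08:37, 11:32–16:45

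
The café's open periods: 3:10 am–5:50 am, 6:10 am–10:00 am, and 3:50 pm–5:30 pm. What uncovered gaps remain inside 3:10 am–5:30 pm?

5:50 am–6:10 am, 10:00 am–3:50 pm

Covered (merged): 3:10 am–5:50 am, 6:10 am–10:00 am, 3:50 pm–5:30 pm.
Uncovered inside 3:10 am–5:30 pm: 5:50 am–6:10 am, 10:00 am–3:50 pm.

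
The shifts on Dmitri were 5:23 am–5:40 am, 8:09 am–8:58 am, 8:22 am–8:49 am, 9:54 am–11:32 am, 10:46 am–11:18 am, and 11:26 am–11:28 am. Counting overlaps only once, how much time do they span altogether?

Merged: 5:23 am–5:40 am, 8:09 am–8:58 am, 9:54 am–11:32 am.
Lengths: 17 min + 49 min + 1 h 38 min = 2 h 44 min.

2 h 44 min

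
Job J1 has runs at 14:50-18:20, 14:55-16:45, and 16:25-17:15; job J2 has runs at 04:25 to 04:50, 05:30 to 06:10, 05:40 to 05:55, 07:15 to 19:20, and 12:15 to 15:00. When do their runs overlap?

First set merges to 14:50–18:20.
Second set merges to 04:25–04:50, 05:30–06:10, 07:15–19:20.
14:50–18:20 ∩ B → 14:50–18:20.

14:50–18:20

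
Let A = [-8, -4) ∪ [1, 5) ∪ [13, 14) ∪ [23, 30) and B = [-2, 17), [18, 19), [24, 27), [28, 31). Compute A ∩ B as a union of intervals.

[-8, -4) falls entirely outside B.
[1, 5) overlaps B on [1, 5).
[13, 14) overlaps B on [13, 14).
[23, 30) overlaps B on [24, 27), [28, 30).

[1, 5) ∪ [13, 14) ∪ [24, 27) ∪ [28, 30)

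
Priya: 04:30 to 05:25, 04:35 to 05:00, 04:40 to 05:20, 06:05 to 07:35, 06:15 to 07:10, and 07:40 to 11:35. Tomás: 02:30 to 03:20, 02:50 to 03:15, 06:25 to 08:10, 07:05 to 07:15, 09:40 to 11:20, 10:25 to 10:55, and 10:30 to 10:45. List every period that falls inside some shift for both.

06:25–07:35, 07:40–08:10, 09:40–11:20

Merge the first list: 04:30–05:25, 06:05–07:35, 07:40–11:35.
Merge the second list: 02:30–03:20, 06:25–08:10, 09:40–11:20.
04:30–05:25 meets no B interval.
06:05–07:35 ∩ B → 06:25–07:35.
07:40–11:35 ∩ B → 07:40–08:10, 09:40–11:20.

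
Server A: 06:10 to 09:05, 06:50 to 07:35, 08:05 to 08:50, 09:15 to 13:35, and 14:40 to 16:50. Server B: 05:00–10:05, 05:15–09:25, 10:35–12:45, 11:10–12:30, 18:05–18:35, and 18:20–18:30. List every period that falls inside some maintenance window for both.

06:10–09:05, 09:15–10:05, 10:35–12:45

Merge the first list: 06:10–09:05, 09:15–13:35, 14:40–16:50.
Merge the second list: 05:00–10:05, 10:35–12:45, 18:05–18:35.
06:10–09:05 ∩ B → 06:10–09:05.
09:15–13:35 ∩ B → 09:15–10:05, 10:35–12:45.
14:40–16:50 meets no B interval.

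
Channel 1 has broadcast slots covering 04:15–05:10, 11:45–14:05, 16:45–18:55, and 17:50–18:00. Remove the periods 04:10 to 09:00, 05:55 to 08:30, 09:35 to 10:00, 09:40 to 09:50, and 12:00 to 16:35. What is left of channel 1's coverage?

11:45–12:00, 16:45–18:55

Merge the first list: 04:15–05:10, 11:45–14:05, 16:45–18:55.
Merge the second list: 04:10–09:00, 09:35–10:00, 12:00–16:35.
04:15–05:10: fully covered by B → removed.
11:45–14:05 minus B → 11:45–12:00.
16:45–18:55: no B overlap → unchanged.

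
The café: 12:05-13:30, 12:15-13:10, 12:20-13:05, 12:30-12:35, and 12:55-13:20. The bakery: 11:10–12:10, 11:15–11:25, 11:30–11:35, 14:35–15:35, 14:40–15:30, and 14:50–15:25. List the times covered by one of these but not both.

11:10-12:05, 12:10-13:30, 14:35-15:35

Merge the first list: 12:05-13:30.
Merge the second list: 11:10-12:10, 14:35-15:35.
A but not B: 12:10-13:30.
B but not A: 11:10-12:05, 14:35-15:35.
Combining gives A △ B.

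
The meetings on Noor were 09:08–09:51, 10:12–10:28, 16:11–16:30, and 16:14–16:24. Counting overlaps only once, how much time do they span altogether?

1 h 18 min

Merged: 09:08–09:51, 10:12–10:28, 16:11–16:30.
Lengths: 43 min + 16 min + 19 min = 1 h 18 min.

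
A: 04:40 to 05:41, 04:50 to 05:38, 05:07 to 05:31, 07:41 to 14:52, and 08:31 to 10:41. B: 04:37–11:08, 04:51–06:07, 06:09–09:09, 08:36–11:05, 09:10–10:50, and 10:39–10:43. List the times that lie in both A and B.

04:40–05:41, 07:41–11:08

First set merges to 04:40–05:41, 07:41–14:52.
Second set merges to 04:37–11:08.
04:40–05:41 meets the second set on 04:40–05:41.
07:41–14:52 meets the second set on 07:41–11:08.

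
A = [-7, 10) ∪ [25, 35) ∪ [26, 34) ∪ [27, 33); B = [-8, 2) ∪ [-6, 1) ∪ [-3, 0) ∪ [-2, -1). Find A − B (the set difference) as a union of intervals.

Merge the first list: [-7, 10), [25, 35).
Merge the second list: [-8, 2).
[-7, 10) \ B = [2, 10).
[25, 35): nothing removed.

[2, 10) ∪ [25, 35)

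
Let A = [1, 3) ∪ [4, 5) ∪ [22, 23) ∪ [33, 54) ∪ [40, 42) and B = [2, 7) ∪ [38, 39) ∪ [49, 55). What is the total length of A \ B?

17

A, merged: [1, 3), [4, 5), [22, 23), [33, 54).
A \ B = [1, 2), [22, 23), [33, 38), [39, 49).
Total: 1 + 1 + 5 + 10 = 17.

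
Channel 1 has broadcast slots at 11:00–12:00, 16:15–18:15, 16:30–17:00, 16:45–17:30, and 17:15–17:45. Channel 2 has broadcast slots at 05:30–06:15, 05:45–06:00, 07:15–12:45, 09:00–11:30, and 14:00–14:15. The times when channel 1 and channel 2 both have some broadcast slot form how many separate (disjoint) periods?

1

A, merged: 11:00–12:00, 16:15–18:15.
B, merged: 05:30–06:15, 07:15–12:45, 14:00–14:15.
A ∩ B = 11:00–12:00.
That is 1 disjoint piece.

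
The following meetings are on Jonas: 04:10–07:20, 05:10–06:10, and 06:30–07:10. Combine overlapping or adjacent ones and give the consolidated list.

05:10–06:10 overlaps/touches 04:10–07:20 → extend to 04:10–07:20.
06:30–07:10 overlaps/touches 04:10–07:20 → extend to 04:10–07:20.

04:10–07:20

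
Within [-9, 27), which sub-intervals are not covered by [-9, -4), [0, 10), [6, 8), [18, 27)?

[-4, 0) ∪ [10, 18)

Covered (merged): [-9, -4), [0, 10), [18, 27).
Gaps within [-9, 27): [-4, 0), [10, 18).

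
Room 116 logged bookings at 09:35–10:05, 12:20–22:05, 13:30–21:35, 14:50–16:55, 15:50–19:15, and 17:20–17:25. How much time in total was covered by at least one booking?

Merged: 09:35-10:05, 12:20-22:05.
Lengths: 30 min + 9 h 45 min = 10 h 15 min.

10 h 15 min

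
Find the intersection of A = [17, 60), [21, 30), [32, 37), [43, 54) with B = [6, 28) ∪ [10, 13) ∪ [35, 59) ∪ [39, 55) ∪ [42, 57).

[17, 28) ∪ [35, 59)

A, merged: [17, 60).
B, merged: [6, 28), [35, 59).
[17, 60) overlaps B on [17, 28), [35, 59).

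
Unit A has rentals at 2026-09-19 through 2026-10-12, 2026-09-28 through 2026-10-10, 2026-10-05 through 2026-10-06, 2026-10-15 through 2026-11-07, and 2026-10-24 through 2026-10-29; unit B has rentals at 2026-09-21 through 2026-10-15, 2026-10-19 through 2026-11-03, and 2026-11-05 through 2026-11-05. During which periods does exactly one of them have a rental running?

2026-09-19 through 2026-09-20, 2026-10-13 through 2026-10-14, 2026-10-16 through 2026-10-18, 2026-11-04 through 2026-11-04, 2026-11-06 through 2026-11-07

A, merged: 2026-09-19 through 2026-10-12, 2026-10-15 through 2026-11-07.
A but not B: 2026-09-19 through 2026-09-20, 2026-10-16 through 2026-10-18, 2026-11-04 through 2026-11-04, 2026-11-06 through 2026-11-07.
B but not A: 2026-10-13 through 2026-10-14.
Combining gives A △ B.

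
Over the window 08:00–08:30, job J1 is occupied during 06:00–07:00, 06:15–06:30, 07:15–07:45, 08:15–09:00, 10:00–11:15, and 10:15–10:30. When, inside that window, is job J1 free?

08:00–08:15

Covered (merged): 06:00–07:00, 07:15–07:45, 08:15–09:00, 10:00–11:15.
Gaps within 08:00–08:30: 08:00–08:15.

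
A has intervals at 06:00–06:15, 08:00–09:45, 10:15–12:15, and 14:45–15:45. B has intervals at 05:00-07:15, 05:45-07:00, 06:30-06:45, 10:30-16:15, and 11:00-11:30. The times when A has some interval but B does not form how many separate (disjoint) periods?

2

Second set merges to 05:00–07:15, 10:30–16:15.
A \ B = 08:00–09:45, 10:15–10:30.
That is 2 disjoint pieces.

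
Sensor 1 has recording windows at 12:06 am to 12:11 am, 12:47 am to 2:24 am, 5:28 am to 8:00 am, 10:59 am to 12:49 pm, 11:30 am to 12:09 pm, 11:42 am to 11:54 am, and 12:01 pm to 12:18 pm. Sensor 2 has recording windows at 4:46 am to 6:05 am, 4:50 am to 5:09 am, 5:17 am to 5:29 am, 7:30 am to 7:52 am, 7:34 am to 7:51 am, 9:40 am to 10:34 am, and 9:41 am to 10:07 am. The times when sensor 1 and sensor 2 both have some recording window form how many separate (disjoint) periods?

A, merged: 12:06 am-12:11 am, 12:47 am-2:24 am, 5:28 am-8:00 am, 10:59 am-12:49 pm.
B, merged: 4:46 am-6:05 am, 7:30 am-7:52 am, 9:40 am-10:34 am.
A ∩ B = 5:28 am-6:05 am, 7:30 am-7:52 am.
That is 2 disjoint pieces.

2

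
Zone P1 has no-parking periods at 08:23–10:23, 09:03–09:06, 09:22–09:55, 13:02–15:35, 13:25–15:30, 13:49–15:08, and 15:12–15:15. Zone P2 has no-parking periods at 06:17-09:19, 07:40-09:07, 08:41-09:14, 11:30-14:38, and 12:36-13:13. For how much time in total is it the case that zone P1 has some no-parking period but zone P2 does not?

First set merges to 08:23-10:23, 13:02-15:35.
Second set merges to 06:17-09:19, 11:30-14:38.
A \ B = 09:19-10:23, 14:38-15:35.
Total: 1 h 4 min + 57 min = 2 h 1 min.

2 h 1 min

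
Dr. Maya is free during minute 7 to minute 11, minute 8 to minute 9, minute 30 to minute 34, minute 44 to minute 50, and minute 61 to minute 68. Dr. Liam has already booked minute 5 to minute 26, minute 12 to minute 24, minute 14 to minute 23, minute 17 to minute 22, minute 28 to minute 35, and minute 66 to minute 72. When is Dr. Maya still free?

A, merged: minute 7 to minute 11, minute 30 to minute 34, minute 44 to minute 50, minute 61 to minute 68.
B, merged: minute 5 to minute 26, minute 28 to minute 35, minute 66 to minute 72.
minute 7 to minute 11: fully covered by B → removed.
minute 30 to minute 34: fully covered by B → removed.
minute 44 to minute 50: no B overlap → unchanged.
minute 61 to minute 68 minus B → minute 61 to minute 66.

minute 44 to minute 50, minute 61 to minute 66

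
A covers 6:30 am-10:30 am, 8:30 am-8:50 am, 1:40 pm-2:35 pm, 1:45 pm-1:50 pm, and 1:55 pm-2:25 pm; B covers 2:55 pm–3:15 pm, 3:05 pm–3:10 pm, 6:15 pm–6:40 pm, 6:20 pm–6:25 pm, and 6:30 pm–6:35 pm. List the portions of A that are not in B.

6:30 am–10:30 am, 1:40 pm–2:35 pm

A, merged: 6:30 am–10:30 am, 1:40 pm–2:35 pm.
B, merged: 2:55 pm–3:15 pm, 6:15 pm–6:40 pm.
6:30 am–10:30 am: no B overlap → unchanged.
1:40 pm–2:35 pm: no B overlap → unchanged.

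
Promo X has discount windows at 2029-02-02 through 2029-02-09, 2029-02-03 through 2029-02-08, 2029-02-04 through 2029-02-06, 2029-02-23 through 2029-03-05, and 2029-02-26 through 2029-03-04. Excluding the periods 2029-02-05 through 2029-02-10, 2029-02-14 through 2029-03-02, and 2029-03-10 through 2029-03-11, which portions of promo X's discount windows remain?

2029-02-02 through 2029-02-04, 2029-03-03 through 2029-03-05

A, merged: 2029-02-02 through 2029-02-09, 2029-02-23 through 2029-03-05.
2029-02-02 through 2029-02-09 with B removed leaves 2029-02-02 through 2029-02-04.
2029-02-23 through 2029-03-05 with B removed leaves 2029-03-03 through 2029-03-05.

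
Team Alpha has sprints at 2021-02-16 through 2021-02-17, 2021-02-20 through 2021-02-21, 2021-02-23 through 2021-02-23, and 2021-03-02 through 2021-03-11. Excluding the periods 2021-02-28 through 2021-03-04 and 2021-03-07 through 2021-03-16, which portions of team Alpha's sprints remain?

2021-02-16 through 2021-02-17, 2021-02-20 through 2021-02-21, 2021-02-23 through 2021-02-23, 2021-03-05 through 2021-03-06

2021-02-16 through 2021-02-17: nothing removed.
2021-02-20 through 2021-02-21: nothing removed.
2021-02-23 through 2021-02-23: nothing removed.
2021-03-02 through 2021-03-11 \ B = 2021-03-05 through 2021-03-06.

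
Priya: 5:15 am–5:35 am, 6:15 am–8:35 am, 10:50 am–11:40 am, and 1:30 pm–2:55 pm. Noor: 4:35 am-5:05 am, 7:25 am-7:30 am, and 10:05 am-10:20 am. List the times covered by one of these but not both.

4:35 am-5:05 am, 5:15 am-5:35 am, 6:15 am-7:25 am, 7:30 am-8:35 am, 10:05 am-10:20 am, 10:50 am-11:40 am, 1:30 pm-2:55 pm

A \ B = 5:15 am-5:35 am, 6:15 am-7:25 am, 7:30 am-8:35 am, 10:50 am-11:40 am, 1:30 pm-2:55 pm.
B \ A = 4:35 am-5:05 am, 10:05 am-10:20 am.
Union of the two gives the symmetric difference.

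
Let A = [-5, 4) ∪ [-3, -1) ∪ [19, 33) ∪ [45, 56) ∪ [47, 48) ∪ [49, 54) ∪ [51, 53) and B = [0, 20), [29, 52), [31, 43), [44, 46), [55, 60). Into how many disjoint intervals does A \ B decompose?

Merge the first list: [-5, 4), [19, 33), [45, 56).
Merge the second list: [0, 20), [29, 52), [55, 60).
A \ B = [-5, 0), [20, 29), [52, 55).
That is 3 disjoint pieces.

3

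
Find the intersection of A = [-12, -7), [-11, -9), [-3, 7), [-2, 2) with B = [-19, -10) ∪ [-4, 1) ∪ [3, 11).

[-12, -10) ∪ [-3, 1) ∪ [3, 7)

First set merges to [-12, -7), [-3, 7).
[-12, -7) meets the second set on [-12, -10).
[-3, 7) meets the second set on [-3, 1), [3, 7).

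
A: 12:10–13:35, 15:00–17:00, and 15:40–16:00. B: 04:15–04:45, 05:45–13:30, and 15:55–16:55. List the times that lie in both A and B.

Merge the first list: 12:10–13:35, 15:00–17:00.
12:10–13:35 meets the second set on 12:10–13:30.
15:00–17:00 meets the second set on 15:55–16:55.

12:10–13:30, 15:55–16:55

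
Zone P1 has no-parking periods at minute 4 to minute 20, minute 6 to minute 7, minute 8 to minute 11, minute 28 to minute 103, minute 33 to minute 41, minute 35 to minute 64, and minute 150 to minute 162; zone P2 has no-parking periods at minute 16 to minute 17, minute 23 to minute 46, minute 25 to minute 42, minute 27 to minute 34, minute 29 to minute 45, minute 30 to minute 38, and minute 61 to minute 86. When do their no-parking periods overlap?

Merge the first list: minute 4 to minute 20, minute 28 to minute 103, minute 150 to minute 162.
Merge the second list: minute 16 to minute 17, minute 23 to minute 46, minute 61 to minute 86.
minute 4 to minute 20 meets the second set on minute 16 to minute 17.
minute 28 to minute 103 meets the second set on minute 28 to minute 46, minute 61 to minute 86.
minute 150 to minute 162: no overlap with the second set.

minute 16 to minute 17, minute 28 to minute 46, minute 61 to minute 86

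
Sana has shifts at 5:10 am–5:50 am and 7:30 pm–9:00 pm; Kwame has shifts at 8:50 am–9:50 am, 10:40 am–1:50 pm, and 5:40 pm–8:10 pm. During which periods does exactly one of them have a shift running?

A \ B = 5:10 am-5:50 am, 8:10 pm-9:00 pm.
B \ A = 8:50 am-9:50 am, 10:40 am-1:50 pm, 5:40 pm-7:30 pm.
Union of the two gives the symmetric difference.

5:10 am-5:50 am, 8:50 am-9:50 am, 10:40 am-1:50 pm, 5:40 pm-7:30 pm, 8:10 pm-9:00 pm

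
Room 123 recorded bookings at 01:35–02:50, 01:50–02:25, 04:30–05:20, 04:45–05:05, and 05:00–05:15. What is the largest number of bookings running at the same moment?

3

Sweep endpoints in order; track running count of active intervals.
Peak of 3 reached at 05:00.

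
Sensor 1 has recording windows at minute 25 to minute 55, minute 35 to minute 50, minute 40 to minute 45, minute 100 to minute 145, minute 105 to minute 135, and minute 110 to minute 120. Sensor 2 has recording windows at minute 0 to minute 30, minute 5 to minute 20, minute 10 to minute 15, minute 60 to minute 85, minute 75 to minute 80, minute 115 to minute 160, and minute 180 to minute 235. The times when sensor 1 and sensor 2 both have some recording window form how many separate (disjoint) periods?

First set merges to minute 25 to minute 55, minute 100 to minute 145.
Second set merges to minute 0 to minute 30, minute 60 to minute 85, minute 115 to minute 160, minute 180 to minute 235.
A ∩ B = minute 25 to minute 30, minute 115 to minute 145.
That is 2 disjoint pieces.

2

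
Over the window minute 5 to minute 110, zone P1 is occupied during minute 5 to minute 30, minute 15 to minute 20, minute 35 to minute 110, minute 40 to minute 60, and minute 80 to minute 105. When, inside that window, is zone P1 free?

minute 30 to minute 35

The merged coverage is minute 5 to minute 30, minute 35 to minute 110.
Complement within minute 5 to minute 110: minute 30 to minute 35.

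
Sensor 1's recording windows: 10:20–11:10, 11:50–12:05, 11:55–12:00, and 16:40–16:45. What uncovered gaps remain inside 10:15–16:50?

Covered (merged): 10:20–11:10, 11:50–12:05, 16:40–16:45.
Uncovered inside 10:15–16:50: 10:15–10:20, 11:10–11:50, 12:05–16:40, 16:45–16:50.

10:15–10:20, 11:10–11:50, 12:05–16:40, 16:45–16:50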